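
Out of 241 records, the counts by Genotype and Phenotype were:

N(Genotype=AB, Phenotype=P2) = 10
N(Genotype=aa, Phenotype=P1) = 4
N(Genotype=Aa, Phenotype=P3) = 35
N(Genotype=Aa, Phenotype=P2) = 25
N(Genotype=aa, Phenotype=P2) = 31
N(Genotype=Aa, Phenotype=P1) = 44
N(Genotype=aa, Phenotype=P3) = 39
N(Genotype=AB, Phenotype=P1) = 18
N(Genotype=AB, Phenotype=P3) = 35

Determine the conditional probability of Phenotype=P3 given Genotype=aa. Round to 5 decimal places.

0.52703

Total with Genotype=aa: 4 + 31 + 39 = 74.
P(Phenotype=P3 | Genotype=aa) = 39/74 = 0.52703.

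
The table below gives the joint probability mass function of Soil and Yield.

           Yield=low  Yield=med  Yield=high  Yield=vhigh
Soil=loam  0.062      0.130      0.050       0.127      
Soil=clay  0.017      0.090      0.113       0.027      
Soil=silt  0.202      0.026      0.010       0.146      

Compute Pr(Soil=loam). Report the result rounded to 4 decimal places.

0.3690

P(Soil=loam) = 0.062 + 0.130 + 0.050 + 0.127 = 0.369.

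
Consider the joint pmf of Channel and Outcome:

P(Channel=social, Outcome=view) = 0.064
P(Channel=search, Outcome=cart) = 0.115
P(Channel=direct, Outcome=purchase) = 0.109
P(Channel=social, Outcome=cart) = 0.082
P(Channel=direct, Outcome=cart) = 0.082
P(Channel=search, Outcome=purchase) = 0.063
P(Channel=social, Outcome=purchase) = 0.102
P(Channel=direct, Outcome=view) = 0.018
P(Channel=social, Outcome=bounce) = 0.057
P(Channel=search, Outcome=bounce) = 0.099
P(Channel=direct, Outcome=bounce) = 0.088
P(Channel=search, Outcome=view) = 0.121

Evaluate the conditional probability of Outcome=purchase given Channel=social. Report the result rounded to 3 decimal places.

P(Channel=social) = 0.057 + 0.064 + 0.082 + 0.102 = 0.305.
P(Outcome=purchase | Channel=social) = 0.102/0.305 = 0.334.

0.334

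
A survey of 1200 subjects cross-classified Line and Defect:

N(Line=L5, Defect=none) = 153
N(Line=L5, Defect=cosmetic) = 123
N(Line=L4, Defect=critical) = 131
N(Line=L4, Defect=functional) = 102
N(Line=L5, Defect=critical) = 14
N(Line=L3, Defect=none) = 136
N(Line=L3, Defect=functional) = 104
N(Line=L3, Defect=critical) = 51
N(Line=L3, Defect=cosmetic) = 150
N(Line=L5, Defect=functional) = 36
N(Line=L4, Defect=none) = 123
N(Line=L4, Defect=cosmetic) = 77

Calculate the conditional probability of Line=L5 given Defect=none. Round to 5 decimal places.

0.37136

Total with Defect=none: 136 + 123 + 153 = 412.
P(Line=L5 | Defect=none) = 153/412 = 0.37136.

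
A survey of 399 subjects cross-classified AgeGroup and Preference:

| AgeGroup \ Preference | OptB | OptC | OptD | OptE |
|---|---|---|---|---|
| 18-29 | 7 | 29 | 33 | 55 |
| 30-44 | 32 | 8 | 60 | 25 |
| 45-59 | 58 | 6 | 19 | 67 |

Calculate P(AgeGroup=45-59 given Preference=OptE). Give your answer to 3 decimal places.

Total with Preference=OptE: 55 + 25 + 67 = 147.
P(AgeGroup=45-59 | Preference=OptE) = 67/147 = 0.456.

0.456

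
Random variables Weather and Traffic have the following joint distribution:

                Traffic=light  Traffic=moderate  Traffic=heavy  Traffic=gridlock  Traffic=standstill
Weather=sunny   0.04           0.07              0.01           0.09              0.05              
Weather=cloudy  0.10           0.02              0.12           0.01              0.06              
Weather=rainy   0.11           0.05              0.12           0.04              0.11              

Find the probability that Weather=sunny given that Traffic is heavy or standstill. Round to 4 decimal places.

P(Traffic=heavy) = 0.01 + 0.12 + 0.12 = 0.25.
P(Traffic=standstill) = 0.05 + 0.06 + 0.11 = 0.22.
P(Traffic ∈ {heavy, standstill}) = 0.25 + 0.22 = 0.47; P(Weather=sunny, Traffic ∈ {heavy, standstill}) = 0.01 + 0.05 = 0.06.
P(Weather=sunny | Traffic ∈ {heavy, standstill}) = 0.06/0.47 = 0.1277.

0.1277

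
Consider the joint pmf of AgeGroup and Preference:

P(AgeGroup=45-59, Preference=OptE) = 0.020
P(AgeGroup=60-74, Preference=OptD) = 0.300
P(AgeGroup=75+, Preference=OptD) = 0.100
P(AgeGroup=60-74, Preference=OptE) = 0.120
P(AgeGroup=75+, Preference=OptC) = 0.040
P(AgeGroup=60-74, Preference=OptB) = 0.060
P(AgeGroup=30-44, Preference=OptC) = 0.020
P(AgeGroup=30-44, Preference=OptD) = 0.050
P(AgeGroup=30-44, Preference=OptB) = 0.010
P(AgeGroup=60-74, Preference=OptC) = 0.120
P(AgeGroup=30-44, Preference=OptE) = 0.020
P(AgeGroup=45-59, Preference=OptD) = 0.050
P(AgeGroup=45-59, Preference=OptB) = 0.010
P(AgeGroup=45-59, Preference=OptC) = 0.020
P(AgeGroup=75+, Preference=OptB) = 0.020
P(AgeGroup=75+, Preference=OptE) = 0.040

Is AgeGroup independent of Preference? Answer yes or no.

yes

Every cell satisfies P(AgeGroup,Preference) = P(AgeGroup)·P(Preference). For instance P(AgeGroup=75+) = 0.200, P(Preference=OptC) = 0.200, and 0.200×0.200 = 0.040 matches the joint entry. So AgeGroup and Preference are independent.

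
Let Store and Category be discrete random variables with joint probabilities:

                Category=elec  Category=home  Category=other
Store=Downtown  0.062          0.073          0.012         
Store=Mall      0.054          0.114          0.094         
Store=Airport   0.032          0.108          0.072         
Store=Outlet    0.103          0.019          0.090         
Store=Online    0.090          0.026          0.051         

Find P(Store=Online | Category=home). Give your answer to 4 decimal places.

0.0765

P(Category=home) = 0.073 + 0.114 + 0.108 + 0.019 + 0.026 = 0.340.
P(Store=Online | Category=home) = 0.026/0.340 = 0.0765.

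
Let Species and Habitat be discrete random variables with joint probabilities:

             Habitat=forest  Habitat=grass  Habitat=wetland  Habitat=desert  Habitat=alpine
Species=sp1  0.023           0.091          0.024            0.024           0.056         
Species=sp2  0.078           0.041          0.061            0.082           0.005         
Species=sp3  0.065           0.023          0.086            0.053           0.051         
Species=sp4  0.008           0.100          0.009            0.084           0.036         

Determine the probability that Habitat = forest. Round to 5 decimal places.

P(Habitat=forest) = 0.023 + 0.078 + 0.065 + 0.008 = 0.174.

0.17400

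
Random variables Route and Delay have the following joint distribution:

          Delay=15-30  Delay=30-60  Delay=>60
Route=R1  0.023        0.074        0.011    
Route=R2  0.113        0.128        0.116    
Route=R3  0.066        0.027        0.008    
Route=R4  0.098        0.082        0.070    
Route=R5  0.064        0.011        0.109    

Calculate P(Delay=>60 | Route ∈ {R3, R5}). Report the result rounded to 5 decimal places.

0.41053

P(Route=R3) = 0.066 + 0.027 + 0.008 = 0.101.
P(Route=R5) = 0.064 + 0.011 + 0.109 = 0.184.
P(Route ∈ {R3, R5}) = 0.101 + 0.184 = 0.285; P(Delay=>60, Route ∈ {R3, R5}) = 0.008 + 0.109 = 0.117.
P(Delay=>60 | Route ∈ {R3, R5}) = 0.117/0.285 = 0.41053.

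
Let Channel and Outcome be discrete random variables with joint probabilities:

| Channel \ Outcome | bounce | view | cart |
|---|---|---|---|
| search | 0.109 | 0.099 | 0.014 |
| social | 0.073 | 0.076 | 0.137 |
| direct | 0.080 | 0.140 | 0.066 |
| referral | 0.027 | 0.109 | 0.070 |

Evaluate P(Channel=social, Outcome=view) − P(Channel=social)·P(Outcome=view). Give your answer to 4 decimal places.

-0.0453

P(Channel=social) = 0.073 + 0.076 + 0.137 = 0.286.
P(Outcome=view) = 0.099 + 0.076 + 0.140 + 0.109 = 0.424.
P(Channel=social, Outcome=view) − P(Channel=social)P(Outcome=view) = 0.076 − 0.286×0.424 = -0.0453.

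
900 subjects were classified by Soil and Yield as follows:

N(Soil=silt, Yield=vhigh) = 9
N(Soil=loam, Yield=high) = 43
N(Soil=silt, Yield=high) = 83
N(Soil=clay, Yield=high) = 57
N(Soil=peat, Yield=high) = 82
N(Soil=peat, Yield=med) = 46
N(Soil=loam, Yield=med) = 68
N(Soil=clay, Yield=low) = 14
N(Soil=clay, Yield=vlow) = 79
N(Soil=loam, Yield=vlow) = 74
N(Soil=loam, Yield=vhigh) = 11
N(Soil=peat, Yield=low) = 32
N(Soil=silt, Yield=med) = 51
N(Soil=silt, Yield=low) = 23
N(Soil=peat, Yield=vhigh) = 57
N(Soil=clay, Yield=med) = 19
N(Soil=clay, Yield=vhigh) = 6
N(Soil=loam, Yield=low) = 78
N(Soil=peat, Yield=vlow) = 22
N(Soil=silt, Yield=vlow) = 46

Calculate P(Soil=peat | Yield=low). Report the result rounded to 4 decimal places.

0.2177

Total with Yield=low: 78 + 14 + 23 + 32 = 147.
P(Soil=peat | Yield=low) = 32/147 = 0.2177.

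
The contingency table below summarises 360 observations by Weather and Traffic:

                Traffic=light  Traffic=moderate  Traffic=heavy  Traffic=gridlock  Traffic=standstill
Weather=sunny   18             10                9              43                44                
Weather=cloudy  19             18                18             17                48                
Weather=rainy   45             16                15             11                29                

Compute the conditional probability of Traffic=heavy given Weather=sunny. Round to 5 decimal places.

0.07258

Total with Weather=sunny: 18 + 10 + 9 + 43 + 44 = 124.
P(Traffic=heavy | Weather=sunny) = 9/124 = 0.07258.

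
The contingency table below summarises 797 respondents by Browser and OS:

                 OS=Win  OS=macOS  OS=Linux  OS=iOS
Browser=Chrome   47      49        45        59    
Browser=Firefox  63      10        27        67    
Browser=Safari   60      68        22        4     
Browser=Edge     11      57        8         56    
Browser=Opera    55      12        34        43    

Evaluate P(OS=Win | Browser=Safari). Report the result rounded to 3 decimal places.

Total with Browser=Safari: 60 + 68 + 22 + 4 = 154.
P(OS=Win | Browser=Safari) = 60/154 = 0.390.

0.390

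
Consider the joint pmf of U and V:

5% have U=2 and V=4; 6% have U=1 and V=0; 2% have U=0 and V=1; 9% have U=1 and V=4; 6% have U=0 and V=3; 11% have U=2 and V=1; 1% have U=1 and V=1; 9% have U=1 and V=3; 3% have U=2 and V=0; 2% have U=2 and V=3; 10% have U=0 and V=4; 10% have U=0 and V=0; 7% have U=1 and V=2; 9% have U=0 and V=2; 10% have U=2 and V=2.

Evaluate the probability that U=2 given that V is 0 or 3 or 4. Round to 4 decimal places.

P(V=0) = 0.10 + 0.06 + 0.03 = 0.19.
P(V=3) = 0.06 + 0.09 + 0.02 = 0.17.
P(V=4) = 0.10 + 0.09 + 0.05 = 0.24.
P(V ∈ {0, 3, 4}) = 0.19 + 0.17 + 0.24 = 0.60; P(U=2, V ∈ {0, 3, 4}) = 0.03 + 0.02 + 0.05 = 0.10.
P(U=2 | V ∈ {0, 3, 4}) = 0.10/0.60 = 0.1667.

0.1667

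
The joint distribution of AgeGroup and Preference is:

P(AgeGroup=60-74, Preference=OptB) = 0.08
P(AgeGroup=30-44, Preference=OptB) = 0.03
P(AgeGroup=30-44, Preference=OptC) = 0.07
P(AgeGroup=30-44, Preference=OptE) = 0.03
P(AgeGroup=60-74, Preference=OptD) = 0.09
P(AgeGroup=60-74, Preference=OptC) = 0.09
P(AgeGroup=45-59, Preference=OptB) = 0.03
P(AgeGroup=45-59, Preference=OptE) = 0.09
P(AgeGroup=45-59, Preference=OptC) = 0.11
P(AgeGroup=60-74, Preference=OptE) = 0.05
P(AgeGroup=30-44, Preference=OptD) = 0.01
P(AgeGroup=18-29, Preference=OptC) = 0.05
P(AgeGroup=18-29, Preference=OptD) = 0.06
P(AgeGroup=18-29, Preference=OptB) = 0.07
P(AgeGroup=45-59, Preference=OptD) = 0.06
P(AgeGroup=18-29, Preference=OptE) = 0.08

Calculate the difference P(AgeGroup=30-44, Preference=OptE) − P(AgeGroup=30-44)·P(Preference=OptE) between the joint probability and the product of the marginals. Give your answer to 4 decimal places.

P(AgeGroup=30-44) = 0.03 + 0.07 + 0.01 + 0.03 = 0.14.
P(Preference=OptE) = 0.08 + 0.03 + 0.09 + 0.05 = 0.25.
P(AgeGroup=30-44, Preference=OptE) − P(AgeGroup=30-44)P(Preference=OptE) = 0.03 − 0.14×0.25 = -0.0050.

-0.0050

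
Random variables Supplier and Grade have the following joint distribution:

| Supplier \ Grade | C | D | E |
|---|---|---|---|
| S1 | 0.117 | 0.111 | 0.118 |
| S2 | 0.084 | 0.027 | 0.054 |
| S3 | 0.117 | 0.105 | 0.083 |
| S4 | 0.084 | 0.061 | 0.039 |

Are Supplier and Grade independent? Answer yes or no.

no

P(Supplier=S2) = 0.165 and P(Grade=D) = 0.304, so their product is 0.05016, but P(Supplier=S2, Grade=D) = 0.027. Since these differ, Supplier and Grade are not independent.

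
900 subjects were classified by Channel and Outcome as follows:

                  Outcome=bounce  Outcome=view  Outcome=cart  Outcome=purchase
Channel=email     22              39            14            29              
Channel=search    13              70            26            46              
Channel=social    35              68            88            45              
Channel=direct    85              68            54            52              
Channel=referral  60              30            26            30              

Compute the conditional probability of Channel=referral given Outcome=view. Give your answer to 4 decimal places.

0.1091

Total with Outcome=view: 39 + 70 + 68 + 68 + 30 = 275.
P(Channel=referral | Outcome=view) = 30/275 = 0.1091.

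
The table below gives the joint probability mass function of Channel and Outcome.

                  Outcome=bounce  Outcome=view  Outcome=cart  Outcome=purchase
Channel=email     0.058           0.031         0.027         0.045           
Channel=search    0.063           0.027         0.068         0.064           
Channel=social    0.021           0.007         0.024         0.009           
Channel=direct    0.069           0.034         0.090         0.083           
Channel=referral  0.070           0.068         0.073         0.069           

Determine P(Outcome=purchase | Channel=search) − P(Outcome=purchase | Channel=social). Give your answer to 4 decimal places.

P(Channel=search) = 0.063 + 0.027 + 0.068 + 0.064 = 0.222; P(Outcome=purchase | Channel=search) = 0.064/0.222 = 0.28829.
P(Channel=social) = 0.021 + 0.007 + 0.024 + 0.009 = 0.061; P(Outcome=purchase | Channel=social) = 0.009/0.061 = 0.14754.
Difference = 0.1407.

0.1407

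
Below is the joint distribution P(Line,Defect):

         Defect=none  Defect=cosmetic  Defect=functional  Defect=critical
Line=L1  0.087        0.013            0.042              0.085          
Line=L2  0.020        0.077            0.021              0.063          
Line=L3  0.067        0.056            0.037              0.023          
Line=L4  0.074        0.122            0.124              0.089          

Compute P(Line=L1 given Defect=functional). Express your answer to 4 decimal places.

0.1875

P(Defect=functional) = 0.042 + 0.021 + 0.037 + 0.124 = 0.224.
P(Line=L1 | Defect=functional) = 0.042/0.224 = 0.1875.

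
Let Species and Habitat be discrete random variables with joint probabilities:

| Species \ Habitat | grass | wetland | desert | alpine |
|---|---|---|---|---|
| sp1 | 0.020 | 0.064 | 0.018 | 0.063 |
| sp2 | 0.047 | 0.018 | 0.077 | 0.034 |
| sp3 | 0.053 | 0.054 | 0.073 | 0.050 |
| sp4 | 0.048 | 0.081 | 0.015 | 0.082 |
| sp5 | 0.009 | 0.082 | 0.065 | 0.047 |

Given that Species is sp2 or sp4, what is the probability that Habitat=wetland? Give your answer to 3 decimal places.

0.246

P(Species=sp2) = 0.047 + 0.018 + 0.077 + 0.034 = 0.176.
P(Species=sp4) = 0.048 + 0.081 + 0.015 + 0.082 = 0.226.
P(Species ∈ {sp2, sp4}) = 0.176 + 0.226 = 0.402; P(Habitat=wetland, Species ∈ {sp2, sp4}) = 0.018 + 0.081 = 0.099.
P(Habitat=wetland | Species ∈ {sp2, sp4}) = 0.099/0.402 = 0.246.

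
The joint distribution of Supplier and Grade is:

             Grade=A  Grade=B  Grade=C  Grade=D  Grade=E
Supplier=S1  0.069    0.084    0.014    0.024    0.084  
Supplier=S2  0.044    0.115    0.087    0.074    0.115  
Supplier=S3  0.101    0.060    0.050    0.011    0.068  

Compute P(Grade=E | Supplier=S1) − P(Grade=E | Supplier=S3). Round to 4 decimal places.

P(Supplier=S1) = 0.069 + 0.084 + 0.014 + 0.024 + 0.084 = 0.275; P(Grade=E | Supplier=S1) = 0.084/0.275 = 0.30545.
P(Supplier=S3) = 0.101 + 0.060 + 0.050 + 0.011 + 0.068 = 0.290; P(Grade=E | Supplier=S3) = 0.068/0.290 = 0.23448.
Difference = 0.0710.

0.0710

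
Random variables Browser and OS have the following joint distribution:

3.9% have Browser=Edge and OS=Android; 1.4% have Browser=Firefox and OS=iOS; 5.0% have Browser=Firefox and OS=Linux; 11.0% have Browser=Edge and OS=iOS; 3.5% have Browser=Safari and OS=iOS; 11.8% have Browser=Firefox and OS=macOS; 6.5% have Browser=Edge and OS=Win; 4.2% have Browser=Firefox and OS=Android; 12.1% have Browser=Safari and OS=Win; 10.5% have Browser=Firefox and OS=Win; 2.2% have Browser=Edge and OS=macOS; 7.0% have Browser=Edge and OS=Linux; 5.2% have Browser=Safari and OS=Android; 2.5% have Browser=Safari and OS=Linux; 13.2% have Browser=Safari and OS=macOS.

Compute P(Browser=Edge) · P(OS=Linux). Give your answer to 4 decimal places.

0.0444

P(Browser=Edge) = 0.065 + 0.022 + 0.070 + 0.110 + 0.039 = 0.306.
P(OS=Linux) = 0.050 + 0.025 + 0.070 = 0.145.
Product: 0.306 × 0.145 = 0.0444.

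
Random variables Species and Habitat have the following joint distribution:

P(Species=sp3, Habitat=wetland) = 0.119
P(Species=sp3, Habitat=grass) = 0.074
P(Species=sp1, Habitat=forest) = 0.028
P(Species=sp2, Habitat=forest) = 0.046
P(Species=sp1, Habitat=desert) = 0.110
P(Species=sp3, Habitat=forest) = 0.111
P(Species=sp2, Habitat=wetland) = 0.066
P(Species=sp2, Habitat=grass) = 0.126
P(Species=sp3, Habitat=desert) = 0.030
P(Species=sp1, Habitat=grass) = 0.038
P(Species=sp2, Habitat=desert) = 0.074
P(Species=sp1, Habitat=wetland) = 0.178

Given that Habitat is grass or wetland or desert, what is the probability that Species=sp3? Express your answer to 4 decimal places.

0.2736

P(Habitat=grass) = 0.038 + 0.126 + 0.074 = 0.238.
P(Habitat=wetland) = 0.178 + 0.066 + 0.119 = 0.363.
P(Habitat=desert) = 0.110 + 0.074 + 0.030 = 0.214.
P(Habitat ∈ {grass, wetland, desert}) = 0.238 + 0.363 + 0.214 = 0.815; P(Species=sp3, Habitat ∈ {grass, wetland, desert}) = 0.074 + 0.119 + 0.030 = 0.223.
P(Species=sp3 | Habitat ∈ {grass, wetland, desert}) = 0.223/0.815 = 0.2736.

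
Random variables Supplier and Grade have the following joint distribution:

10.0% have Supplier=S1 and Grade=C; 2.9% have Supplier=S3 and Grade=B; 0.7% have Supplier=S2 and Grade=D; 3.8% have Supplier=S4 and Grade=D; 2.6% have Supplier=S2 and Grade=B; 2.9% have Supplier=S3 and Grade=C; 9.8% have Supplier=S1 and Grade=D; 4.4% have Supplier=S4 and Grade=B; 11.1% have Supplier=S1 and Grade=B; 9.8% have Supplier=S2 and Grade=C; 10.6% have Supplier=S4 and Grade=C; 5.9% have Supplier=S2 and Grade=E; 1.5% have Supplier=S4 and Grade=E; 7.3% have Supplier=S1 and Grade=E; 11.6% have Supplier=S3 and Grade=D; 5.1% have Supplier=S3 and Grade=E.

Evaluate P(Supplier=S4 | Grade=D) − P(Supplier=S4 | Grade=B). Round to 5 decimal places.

-0.06281

P(Grade=D) = 0.098 + 0.007 + 0.116 + 0.038 = 0.259; P(Supplier=S4 | Grade=D) = 0.038/0.259 = 0.146718.
P(Grade=B) = 0.111 + 0.026 + 0.029 + 0.044 = 0.210; P(Supplier=S4 | Grade=B) = 0.044/0.210 = 0.209524.
Difference = -0.06281.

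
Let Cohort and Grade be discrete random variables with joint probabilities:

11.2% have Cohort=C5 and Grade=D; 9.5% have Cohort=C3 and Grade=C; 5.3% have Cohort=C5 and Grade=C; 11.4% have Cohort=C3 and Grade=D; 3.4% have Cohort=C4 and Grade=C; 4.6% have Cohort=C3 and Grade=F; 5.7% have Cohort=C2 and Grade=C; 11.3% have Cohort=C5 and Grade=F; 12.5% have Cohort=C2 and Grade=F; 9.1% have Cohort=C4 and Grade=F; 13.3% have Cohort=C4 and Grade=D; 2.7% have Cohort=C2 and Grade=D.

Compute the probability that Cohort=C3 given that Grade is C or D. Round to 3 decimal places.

P(Grade=C) = 0.057 + 0.095 + 0.034 + 0.053 = 0.239.
P(Grade=D) = 0.027 + 0.114 + 0.133 + 0.112 = 0.386.
P(Grade ∈ {C, D}) = 0.239 + 0.386 = 0.625; P(Cohort=C3, Grade ∈ {C, D}) = 0.095 + 0.114 = 0.209.
P(Cohort=C3 | Grade ∈ {C, D}) = 0.209/0.625 = 0.334.

0.334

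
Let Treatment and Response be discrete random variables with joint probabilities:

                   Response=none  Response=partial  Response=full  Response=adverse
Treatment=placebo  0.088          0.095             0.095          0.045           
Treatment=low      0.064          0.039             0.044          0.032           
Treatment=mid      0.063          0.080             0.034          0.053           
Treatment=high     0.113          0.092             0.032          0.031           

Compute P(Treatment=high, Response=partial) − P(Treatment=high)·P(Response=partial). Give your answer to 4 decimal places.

0.0100

P(Treatment=high) = 0.113 + 0.092 + 0.032 + 0.031 = 0.268.
P(Response=partial) = 0.095 + 0.039 + 0.080 + 0.092 = 0.306.
P(Treatment=high, Response=partial) − P(Treatment=high)P(Response=partial) = 0.092 − 0.268×0.306 = 0.0100.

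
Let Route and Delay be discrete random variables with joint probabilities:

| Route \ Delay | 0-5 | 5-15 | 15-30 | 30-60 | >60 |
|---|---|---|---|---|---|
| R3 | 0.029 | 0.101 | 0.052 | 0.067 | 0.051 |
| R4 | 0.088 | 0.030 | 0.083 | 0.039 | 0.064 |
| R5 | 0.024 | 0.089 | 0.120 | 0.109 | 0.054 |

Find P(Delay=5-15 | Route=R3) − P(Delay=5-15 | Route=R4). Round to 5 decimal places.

P(Route=R3) = 0.029 + 0.101 + 0.052 + 0.067 + 0.051 = 0.300; P(Delay=5-15 | Route=R3) = 0.101/0.300 = 0.336667.
P(Route=R4) = 0.088 + 0.030 + 0.083 + 0.039 + 0.064 = 0.304; P(Delay=5-15 | Route=R4) = 0.030/0.304 = 0.098684.
Difference = 0.23798.

0.23798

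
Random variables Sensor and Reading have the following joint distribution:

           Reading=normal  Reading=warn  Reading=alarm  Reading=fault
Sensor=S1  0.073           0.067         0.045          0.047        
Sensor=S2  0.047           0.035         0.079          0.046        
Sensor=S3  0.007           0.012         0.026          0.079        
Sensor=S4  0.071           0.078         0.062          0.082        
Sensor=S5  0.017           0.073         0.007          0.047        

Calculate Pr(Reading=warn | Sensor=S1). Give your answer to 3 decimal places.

0.289

P(Sensor=S1) = 0.073 + 0.067 + 0.045 + 0.047 = 0.232.
P(Reading=warn | Sensor=S1) = 0.067/0.232 = 0.289.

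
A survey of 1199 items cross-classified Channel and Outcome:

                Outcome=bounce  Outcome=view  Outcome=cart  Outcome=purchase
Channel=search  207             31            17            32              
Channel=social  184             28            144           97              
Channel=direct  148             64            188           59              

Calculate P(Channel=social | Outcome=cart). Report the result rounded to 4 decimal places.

Total with Outcome=cart: 17 + 144 + 188 = 349.
P(Channel=social | Outcome=cart) = 144/349 = 0.4126.

0.4126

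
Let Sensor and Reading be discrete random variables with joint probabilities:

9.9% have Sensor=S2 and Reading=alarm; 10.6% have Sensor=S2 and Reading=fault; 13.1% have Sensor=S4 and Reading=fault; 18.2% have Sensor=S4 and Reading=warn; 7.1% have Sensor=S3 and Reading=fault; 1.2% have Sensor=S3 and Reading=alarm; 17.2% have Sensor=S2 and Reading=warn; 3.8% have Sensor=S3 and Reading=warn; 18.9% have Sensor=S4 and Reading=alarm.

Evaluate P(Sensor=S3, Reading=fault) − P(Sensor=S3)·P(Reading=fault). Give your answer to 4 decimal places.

0.0337

P(Sensor=S3) = 0.038 + 0.012 + 0.071 = 0.121.
P(Reading=fault) = 0.106 + 0.071 + 0.131 = 0.308.
P(Sensor=S3, Reading=fault) − P(Sensor=S3)P(Reading=fault) = 0.071 − 0.121×0.308 = 0.0337.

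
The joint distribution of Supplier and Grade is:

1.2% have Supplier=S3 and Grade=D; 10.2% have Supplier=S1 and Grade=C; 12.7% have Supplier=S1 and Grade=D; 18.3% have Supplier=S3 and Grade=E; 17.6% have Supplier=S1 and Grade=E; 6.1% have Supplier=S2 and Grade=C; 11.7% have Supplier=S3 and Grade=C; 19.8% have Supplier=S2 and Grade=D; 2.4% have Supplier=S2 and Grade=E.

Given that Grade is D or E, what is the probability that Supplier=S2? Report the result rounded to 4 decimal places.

P(Grade=D) = 0.127 + 0.198 + 0.012 = 0.337.
P(Grade=E) = 0.176 + 0.024 + 0.183 = 0.383.
P(Grade ∈ {D, E}) = 0.337 + 0.383 = 0.720; P(Supplier=S2, Grade ∈ {D, E}) = 0.198 + 0.024 = 0.222.
P(Supplier=S2 | Grade ∈ {D, E}) = 0.222/0.720 = 0.3083.

0.3083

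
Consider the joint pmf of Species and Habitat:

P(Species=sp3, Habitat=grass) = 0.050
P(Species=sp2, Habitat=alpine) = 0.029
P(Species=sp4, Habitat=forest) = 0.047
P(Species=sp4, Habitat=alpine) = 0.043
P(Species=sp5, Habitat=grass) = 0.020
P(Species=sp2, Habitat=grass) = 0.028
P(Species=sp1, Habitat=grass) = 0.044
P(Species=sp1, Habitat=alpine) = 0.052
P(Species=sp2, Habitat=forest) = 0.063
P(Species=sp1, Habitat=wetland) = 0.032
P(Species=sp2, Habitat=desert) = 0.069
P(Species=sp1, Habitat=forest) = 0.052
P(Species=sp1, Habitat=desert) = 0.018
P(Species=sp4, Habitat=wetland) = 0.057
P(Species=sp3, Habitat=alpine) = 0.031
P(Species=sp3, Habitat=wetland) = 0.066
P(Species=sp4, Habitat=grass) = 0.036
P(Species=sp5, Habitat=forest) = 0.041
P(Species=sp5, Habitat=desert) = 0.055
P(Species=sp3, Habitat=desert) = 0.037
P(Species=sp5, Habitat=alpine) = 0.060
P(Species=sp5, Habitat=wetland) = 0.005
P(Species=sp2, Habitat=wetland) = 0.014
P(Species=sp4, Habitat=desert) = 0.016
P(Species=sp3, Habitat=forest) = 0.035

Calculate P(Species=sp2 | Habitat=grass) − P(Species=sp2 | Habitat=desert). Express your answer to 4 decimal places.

P(Habitat=grass) = 0.044 + 0.028 + 0.050 + 0.036 + 0.020 = 0.178; P(Species=sp2 | Habitat=grass) = 0.028/0.178 = 0.15730.
P(Habitat=desert) = 0.018 + 0.069 + 0.037 + 0.016 + 0.055 = 0.195; P(Species=sp2 | Habitat=desert) = 0.069/0.195 = 0.35385.
Difference = -0.1965.

-0.1965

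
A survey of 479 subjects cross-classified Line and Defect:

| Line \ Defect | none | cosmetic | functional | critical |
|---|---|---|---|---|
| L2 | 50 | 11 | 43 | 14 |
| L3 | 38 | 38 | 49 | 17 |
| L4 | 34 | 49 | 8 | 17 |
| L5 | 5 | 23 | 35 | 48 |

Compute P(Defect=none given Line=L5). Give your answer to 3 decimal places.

0.045

Total with Line=L5: 5 + 23 + 35 + 48 = 111.
P(Defect=none | Line=L5) = 5/111 = 0.045.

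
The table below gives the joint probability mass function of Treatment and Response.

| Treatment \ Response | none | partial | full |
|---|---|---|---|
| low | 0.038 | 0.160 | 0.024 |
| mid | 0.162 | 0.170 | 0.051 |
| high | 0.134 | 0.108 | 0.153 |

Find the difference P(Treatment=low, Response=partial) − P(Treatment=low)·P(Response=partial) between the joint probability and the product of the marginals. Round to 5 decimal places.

0.06276

P(Treatment=low) = 0.038 + 0.160 + 0.024 = 0.222.
P(Response=partial) = 0.160 + 0.170 + 0.108 = 0.438.
P(Treatment=low, Response=partial) − P(Treatment=low)P(Response=partial) = 0.160 − 0.222×0.438 = 0.06276.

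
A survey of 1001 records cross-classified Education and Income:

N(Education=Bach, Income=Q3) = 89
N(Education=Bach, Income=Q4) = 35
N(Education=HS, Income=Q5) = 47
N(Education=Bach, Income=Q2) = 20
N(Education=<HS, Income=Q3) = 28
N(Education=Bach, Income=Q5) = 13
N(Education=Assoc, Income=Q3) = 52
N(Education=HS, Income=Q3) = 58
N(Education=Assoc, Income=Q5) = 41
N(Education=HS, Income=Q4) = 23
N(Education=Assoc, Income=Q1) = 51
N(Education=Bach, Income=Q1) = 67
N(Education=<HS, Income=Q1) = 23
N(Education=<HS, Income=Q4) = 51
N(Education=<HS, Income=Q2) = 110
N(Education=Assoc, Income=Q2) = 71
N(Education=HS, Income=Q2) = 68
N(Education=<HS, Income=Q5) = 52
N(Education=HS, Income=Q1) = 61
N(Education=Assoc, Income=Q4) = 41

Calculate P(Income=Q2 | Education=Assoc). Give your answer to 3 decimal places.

Total with Education=Assoc: 51 + 71 + 52 + 41 + 41 = 256.
P(Income=Q2 | Education=Assoc) = 71/256 = 0.277.

0.277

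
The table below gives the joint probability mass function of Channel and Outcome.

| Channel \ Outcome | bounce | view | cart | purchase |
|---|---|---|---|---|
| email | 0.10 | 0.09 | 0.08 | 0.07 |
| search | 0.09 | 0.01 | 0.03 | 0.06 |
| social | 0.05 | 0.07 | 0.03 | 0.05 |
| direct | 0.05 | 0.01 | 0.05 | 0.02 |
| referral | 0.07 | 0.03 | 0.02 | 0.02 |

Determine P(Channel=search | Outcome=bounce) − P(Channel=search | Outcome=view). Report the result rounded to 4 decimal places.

0.2024

P(Outcome=bounce) = 0.10 + 0.09 + 0.05 + 0.05 + 0.07 = 0.36; P(Channel=search | Outcome=bounce) = 0.09/0.36 = 0.25000.
P(Outcome=view) = 0.09 + 0.01 + 0.07 + 0.01 + 0.03 = 0.21; P(Channel=search | Outcome=view) = 0.01/0.21 = 0.04762.
Difference = 0.2024.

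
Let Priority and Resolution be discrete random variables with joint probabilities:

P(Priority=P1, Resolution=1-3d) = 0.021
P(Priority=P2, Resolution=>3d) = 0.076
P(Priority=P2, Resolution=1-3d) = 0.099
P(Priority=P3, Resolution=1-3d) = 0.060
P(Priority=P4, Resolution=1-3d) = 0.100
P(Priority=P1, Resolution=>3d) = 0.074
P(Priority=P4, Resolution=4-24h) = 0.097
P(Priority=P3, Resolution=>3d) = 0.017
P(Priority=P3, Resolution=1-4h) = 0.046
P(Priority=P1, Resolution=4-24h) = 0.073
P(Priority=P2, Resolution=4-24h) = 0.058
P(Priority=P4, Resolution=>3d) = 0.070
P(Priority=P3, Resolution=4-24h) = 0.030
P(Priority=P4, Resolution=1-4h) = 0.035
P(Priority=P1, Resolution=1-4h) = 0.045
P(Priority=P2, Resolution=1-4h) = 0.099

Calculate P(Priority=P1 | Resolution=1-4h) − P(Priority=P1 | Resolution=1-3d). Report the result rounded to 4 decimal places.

0.1250

P(Resolution=1-4h) = 0.045 + 0.099 + 0.046 + 0.035 = 0.225; P(Priority=P1 | Resolution=1-4h) = 0.045/0.225 = 0.20000.
P(Resolution=1-3d) = 0.021 + 0.099 + 0.060 + 0.100 = 0.280; P(Priority=P1 | Resolution=1-3d) = 0.021/0.280 = 0.07500.
Difference = 0.1250.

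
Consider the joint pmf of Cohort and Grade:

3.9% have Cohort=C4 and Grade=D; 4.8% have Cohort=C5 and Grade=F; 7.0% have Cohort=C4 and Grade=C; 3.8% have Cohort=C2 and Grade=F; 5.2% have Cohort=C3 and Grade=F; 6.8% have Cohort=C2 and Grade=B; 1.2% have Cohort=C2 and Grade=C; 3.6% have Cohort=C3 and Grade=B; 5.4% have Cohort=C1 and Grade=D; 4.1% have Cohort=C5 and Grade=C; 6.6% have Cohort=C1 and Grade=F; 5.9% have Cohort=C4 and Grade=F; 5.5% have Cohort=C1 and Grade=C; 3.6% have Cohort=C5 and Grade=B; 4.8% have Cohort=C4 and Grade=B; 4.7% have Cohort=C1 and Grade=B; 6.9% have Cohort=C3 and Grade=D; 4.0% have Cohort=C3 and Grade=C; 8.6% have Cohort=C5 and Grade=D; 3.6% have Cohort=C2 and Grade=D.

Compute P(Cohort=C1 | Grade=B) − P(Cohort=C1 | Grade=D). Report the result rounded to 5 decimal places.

P(Grade=B) = 0.047 + 0.068 + 0.036 + 0.048 + 0.036 = 0.235; P(Cohort=C1 | Grade=B) = 0.047/0.235 = 0.200000.
P(Grade=D) = 0.054 + 0.036 + 0.069 + 0.039 + 0.086 = 0.284; P(Cohort=C1 | Grade=D) = 0.054/0.284 = 0.190141.
Difference = 0.00986.

0.00986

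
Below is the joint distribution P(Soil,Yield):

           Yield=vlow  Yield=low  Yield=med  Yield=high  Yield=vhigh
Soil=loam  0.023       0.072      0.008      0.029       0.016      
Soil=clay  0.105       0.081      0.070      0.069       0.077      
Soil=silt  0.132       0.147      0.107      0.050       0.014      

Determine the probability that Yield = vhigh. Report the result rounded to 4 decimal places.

P(Yield=vhigh) = 0.016 + 0.077 + 0.014 = 0.107.

0.1070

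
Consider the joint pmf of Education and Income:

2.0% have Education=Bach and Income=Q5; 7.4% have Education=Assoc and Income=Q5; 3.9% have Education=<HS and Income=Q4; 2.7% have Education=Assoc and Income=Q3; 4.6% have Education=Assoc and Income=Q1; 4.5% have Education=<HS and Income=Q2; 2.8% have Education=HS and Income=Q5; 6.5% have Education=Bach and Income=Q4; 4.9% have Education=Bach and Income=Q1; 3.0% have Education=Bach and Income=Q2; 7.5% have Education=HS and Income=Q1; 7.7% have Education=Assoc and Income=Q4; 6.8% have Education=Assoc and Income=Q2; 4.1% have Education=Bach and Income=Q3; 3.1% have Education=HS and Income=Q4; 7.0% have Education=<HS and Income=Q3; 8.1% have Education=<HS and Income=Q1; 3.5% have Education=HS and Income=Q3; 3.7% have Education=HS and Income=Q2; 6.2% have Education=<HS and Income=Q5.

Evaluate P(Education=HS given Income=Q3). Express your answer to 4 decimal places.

P(Income=Q3) = 0.070 + 0.035 + 0.027 + 0.041 = 0.173.
P(Education=HS | Income=Q3) = 0.035/0.173 = 0.2023.

0.2023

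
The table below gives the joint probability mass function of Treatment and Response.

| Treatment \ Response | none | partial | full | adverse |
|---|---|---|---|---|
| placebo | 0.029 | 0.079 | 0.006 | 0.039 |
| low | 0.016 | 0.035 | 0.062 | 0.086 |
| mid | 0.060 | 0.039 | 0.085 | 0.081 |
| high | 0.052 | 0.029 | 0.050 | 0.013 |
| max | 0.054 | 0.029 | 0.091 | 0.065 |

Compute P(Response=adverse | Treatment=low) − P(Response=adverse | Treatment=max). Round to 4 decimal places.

P(Treatment=low) = 0.016 + 0.035 + 0.062 + 0.086 = 0.199; P(Response=adverse | Treatment=low) = 0.086/0.199 = 0.43216.
P(Treatment=max) = 0.054 + 0.029 + 0.091 + 0.065 = 0.239; P(Response=adverse | Treatment=max) = 0.065/0.239 = 0.27197.
Difference = 0.1602.

0.1602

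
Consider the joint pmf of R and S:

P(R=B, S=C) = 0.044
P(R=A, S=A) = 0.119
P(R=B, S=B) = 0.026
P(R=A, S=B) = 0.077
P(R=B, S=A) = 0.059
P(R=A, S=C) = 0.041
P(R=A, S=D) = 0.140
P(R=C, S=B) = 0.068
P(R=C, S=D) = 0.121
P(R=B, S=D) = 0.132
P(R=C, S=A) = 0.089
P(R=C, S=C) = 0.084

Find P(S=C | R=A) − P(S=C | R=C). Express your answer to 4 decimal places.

P(R=A) = 0.119 + 0.077 + 0.041 + 0.140 = 0.377; P(S=C | R=A) = 0.041/0.377 = 0.10875.
P(R=C) = 0.089 + 0.068 + 0.084 + 0.121 = 0.362; P(S=C | R=C) = 0.084/0.362 = 0.23204.
Difference = -0.1233.

-0.1233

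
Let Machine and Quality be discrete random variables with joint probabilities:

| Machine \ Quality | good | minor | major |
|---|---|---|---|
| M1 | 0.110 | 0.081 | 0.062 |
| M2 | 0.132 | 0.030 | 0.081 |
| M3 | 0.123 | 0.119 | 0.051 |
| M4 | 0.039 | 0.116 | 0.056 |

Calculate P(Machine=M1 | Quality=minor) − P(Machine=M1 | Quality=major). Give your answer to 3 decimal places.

P(Quality=minor) = 0.081 + 0.030 + 0.119 + 0.116 = 0.346; P(Machine=M1 | Quality=minor) = 0.081/0.346 = 0.2341.
P(Quality=major) = 0.062 + 0.081 + 0.051 + 0.056 = 0.250; P(Machine=M1 | Quality=major) = 0.062/0.250 = 0.2480.
Difference = -0.014.

-0.014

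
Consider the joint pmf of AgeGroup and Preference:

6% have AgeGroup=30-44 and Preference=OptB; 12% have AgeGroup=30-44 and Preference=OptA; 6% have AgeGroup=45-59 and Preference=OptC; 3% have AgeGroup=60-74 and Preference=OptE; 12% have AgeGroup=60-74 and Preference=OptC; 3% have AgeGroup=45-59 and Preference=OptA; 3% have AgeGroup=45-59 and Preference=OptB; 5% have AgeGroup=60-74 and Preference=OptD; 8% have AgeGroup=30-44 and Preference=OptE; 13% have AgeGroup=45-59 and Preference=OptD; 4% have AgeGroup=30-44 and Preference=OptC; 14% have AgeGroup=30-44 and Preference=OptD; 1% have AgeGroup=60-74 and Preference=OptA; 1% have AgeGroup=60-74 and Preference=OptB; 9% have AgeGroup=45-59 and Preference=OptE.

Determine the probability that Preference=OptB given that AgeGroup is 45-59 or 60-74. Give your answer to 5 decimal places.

0.07143

P(AgeGroup=45-59) = 0.03 + 0.03 + 0.06 + 0.13 + 0.09 = 0.34.
P(AgeGroup=60-74) = 0.01 + 0.01 + 0.12 + 0.05 + 0.03 = 0.22.
P(AgeGroup ∈ {45-59, 60-74}) = 0.34 + 0.22 = 0.56; P(Preference=OptB, AgeGroup ∈ {45-59, 60-74}) = 0.03 + 0.01 = 0.04.
P(Preference=OptB | AgeGroup ∈ {45-59, 60-74}) = 0.04/0.56 = 0.07143.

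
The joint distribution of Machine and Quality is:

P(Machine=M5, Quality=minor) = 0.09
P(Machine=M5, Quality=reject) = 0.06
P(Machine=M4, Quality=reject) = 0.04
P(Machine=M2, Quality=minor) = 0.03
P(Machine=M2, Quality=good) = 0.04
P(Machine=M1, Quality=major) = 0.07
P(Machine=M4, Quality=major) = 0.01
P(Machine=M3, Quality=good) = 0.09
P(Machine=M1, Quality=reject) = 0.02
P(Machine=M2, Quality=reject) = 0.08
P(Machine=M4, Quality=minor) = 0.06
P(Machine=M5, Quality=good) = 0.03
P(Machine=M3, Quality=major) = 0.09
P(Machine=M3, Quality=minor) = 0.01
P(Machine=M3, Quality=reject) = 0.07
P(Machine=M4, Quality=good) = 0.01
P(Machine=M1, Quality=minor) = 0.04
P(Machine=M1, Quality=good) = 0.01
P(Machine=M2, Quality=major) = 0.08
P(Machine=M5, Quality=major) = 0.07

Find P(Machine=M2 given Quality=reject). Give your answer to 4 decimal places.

0.2963

P(Quality=reject) = 0.02 + 0.08 + 0.07 + 0.04 + 0.06 = 0.27.
P(Machine=M2 | Quality=reject) = 0.08/0.27 = 0.2963.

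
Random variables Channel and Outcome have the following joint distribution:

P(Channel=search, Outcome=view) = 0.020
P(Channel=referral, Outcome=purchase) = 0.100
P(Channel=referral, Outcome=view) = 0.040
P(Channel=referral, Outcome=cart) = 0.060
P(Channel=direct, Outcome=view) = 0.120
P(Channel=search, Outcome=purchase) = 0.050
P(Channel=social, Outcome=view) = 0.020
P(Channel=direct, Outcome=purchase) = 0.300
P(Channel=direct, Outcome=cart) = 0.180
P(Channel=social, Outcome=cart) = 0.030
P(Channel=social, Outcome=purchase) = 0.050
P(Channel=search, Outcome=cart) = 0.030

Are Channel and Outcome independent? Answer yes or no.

yes

Every cell satisfies P(Channel,Outcome) = P(Channel)·P(Outcome). For instance P(Channel=search) = 0.100, P(Outcome=view) = 0.200, and 0.100×0.200 = 0.020 matches the joint entry. So Channel and Outcome are independent.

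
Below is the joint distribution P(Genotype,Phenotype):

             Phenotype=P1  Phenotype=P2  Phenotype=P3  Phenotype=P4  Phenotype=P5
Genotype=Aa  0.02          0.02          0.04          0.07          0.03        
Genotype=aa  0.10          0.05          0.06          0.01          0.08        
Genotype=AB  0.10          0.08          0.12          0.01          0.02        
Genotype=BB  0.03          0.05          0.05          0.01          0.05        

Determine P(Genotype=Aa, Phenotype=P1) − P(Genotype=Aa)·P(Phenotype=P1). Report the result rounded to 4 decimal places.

P(Genotype=Aa) = 0.02 + 0.02 + 0.04 + 0.07 + 0.03 = 0.18.
P(Phenotype=P1) = 0.02 + 0.10 + 0.10 + 0.03 = 0.25.
P(Genotype=Aa, Phenotype=P1) − P(Genotype=Aa)P(Phenotype=P1) = 0.02 − 0.18×0.25 = -0.0250.

-0.0250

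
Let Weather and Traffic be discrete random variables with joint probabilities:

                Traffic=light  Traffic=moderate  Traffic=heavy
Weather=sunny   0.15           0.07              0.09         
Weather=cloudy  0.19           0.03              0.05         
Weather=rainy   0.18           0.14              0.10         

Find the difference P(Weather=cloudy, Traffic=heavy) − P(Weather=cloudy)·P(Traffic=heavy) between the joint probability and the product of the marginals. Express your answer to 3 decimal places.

P(Weather=cloudy) = 0.19 + 0.03 + 0.05 = 0.27.
P(Traffic=heavy) = 0.09 + 0.05 + 0.10 = 0.24.
P(Weather=cloudy, Traffic=heavy) − P(Weather=cloudy)P(Traffic=heavy) = 0.05 − 0.27×0.24 = -0.015.

-0.015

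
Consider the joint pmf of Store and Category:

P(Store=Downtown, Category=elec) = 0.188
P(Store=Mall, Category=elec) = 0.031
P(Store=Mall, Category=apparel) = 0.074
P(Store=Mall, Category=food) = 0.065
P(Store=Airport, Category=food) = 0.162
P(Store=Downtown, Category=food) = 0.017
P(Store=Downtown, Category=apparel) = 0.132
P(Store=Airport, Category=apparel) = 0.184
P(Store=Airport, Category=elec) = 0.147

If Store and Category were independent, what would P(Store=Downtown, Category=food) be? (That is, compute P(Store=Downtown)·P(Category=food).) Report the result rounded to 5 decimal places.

P(Store=Downtown) = 0.017 + 0.132 + 0.188 = 0.337.
P(Category=food) = 0.017 + 0.065 + 0.162 = 0.244.
Product: 0.337 × 0.244 = 0.08223.

0.08223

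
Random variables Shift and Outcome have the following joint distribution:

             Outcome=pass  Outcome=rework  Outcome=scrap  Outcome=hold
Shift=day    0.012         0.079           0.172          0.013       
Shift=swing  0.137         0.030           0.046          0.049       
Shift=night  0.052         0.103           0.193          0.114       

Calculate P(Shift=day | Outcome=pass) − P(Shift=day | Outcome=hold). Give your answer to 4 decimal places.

-0.0142

P(Outcome=pass) = 0.012 + 0.137 + 0.052 = 0.201; P(Shift=day | Outcome=pass) = 0.012/0.201 = 0.05970.
P(Outcome=hold) = 0.013 + 0.049 + 0.114 = 0.176; P(Shift=day | Outcome=hold) = 0.013/0.176 = 0.07386.
Difference = -0.0142.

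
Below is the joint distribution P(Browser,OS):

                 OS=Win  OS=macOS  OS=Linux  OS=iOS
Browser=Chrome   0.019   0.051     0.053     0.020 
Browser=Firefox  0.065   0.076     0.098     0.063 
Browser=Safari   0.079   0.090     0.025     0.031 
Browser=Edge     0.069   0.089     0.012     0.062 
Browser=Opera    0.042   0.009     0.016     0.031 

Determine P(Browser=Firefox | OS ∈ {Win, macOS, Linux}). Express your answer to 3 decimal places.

0.301

P(OS=Win) = 0.019 + 0.065 + 0.079 + 0.069 + 0.042 = 0.274.
P(OS=macOS) = 0.051 + 0.076 + 0.090 + 0.089 + 0.009 = 0.315.
P(OS=Linux) = 0.053 + 0.098 + 0.025 + 0.012 + 0.016 = 0.204.
P(OS ∈ {Win, macOS, Linux}) = 0.274 + 0.315 + 0.204 = 0.793; P(Browser=Firefox, OS ∈ {Win, macOS, Linux}) = 0.065 + 0.076 + 0.098 = 0.239.
P(Browser=Firefox | OS ∈ {Win, macOS, Linux}) = 0.239/0.793 = 0.301.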